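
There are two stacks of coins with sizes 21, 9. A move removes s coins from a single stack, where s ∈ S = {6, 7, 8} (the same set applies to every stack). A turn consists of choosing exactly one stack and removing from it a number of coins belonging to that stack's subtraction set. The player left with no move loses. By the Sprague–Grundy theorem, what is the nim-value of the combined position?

0

All stacks use S = {6, 7, 8}:
n :  0  1  2  3  4  5  6  7  8  9 10 11 12 13 14 15 16 17 18 19 20 21
G :  0  0  0  0  0  0  1  1  1  1  1  1  2  2  0  0  0  0  0  0  1  1
Stack A: G(21) = 1.
Stack B: G(9) = 1.
Combined Grundy value = 1 ⊕ 1 = 0.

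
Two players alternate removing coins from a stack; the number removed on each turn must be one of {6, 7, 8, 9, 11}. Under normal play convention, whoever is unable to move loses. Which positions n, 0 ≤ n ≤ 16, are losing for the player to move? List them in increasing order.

G(0) = 0
G(1) = mex{} = 0
G(2) = mex{} = 0
G(3) = mex{} = 0
G(4) = mex{} = 0
G(5) = mex{} = 0
G(6) = mex{0} = 1
G(7) = mex{0,0} = 1
G(8) = mex{0,0,0} = 1
G(9) = mex{0,0,0,0} = 1
G(10) = mex{0,0,0,0} = 1
G(11) = mex{0,0,0,0,0} = 1
G(12) = mex{1,0,0,0,0} = 2
G(13) = mex{1,1,0,0,0} = 2
G(14) = mex{1,1,1,0,0} = 2
G(15) = mex{1,1,1,1,0} = 2
G(16) = mex{1,1,1,1,0} = 2
P-positions are exactly the n with G(n) = 0.

0, 1, 2, 3, 4, 5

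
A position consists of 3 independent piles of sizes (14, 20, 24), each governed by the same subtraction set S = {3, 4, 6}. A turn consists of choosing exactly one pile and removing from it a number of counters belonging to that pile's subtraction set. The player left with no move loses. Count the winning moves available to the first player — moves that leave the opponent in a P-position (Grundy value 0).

2

All piles use S = {3, 4, 6}:
G(0) = 0
G(1) = mex{} = 0
G(2) = mex{} = 0
G(3) = mex{0} = 1
G(4) = mex{0,0} = 1
G(5) = mex{0,0} = 1
G(6) = mex{1,0,0} = 2
G(7) = mex{1,1,0} = 2
G(8) = mex{1,1,0} = 2
G(9) = mex{2,1,1} = 0
G(10) = mex{2,2,1} = 0
G(11) = mex{2,2,1} = 0
G(12) = mex{0,2,2} = 1
G(13) = mex{0,0,2} = 1
G(14) = mex{0,0,2} = 1
G(15) = mex{1,0,0} = 2
G(16) = mex{1,1,0} = 2
G(17) = mex{1,1,0} = 2
G(18) = mex{2,1,1} = 0
G(19) = mex{2,2,1} = 0
G(20) = mex{2,2,1} = 0
G(21) = mex{0,2,2} = 1
G(22) = mex{0,0,2} = 1
G(23) = mex{0,0,2} = 1
G(24) = mex{1,0,0} = 2
Pile A: G(14) = 1.
Pile B: G(20) = 0.
Pile C: G(24) = 2.
Combined Grundy value = 1 ⊕ 0 ⊕ 2 = 3.
A winning move leaves total XOR = 0, i.e. changes one component's Grundy value g to g ⊕ X where X is the current total.
Pile A: need g' = 1⊕3 = 2. Options: 14−3→G=0, 14−4→G=0, 14−6→G=2. Hits: 1.
Pile B: need g' = 0⊕3 = 3. Options: 20−3→G=2, 20−4→G=2, 20−6→G=1. Hits: 0.
Pile C: need g' = 2⊕3 = 1. Options: 24−3→G=1, 24−4→G=0, 24−6→G=0. Hits: 1.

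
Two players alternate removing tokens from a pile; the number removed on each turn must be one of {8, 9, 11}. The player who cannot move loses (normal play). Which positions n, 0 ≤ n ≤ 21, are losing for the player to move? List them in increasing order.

0, 1, 2, 3, 4, 5, 6, 7, 19, 20, 21

G(0) = 0
G(1) = mex{} = 0
G(2) = mex{} = 0
G(3) = mex{} = 0
G(4) = mex{} = 0
G(5) = mex{} = 0
G(6) = mex{} = 0
G(7) = mex{} = 0
G(8) = mex{0} = 1
G(9) = mex{0,0} = 1
G(10) = mex{0,0} = 1
G(11) = mex{0,0,0} = 1
G(12) = mex{0,0,0} = 1
G(13) = mex{0,0,0} = 1
G(14) = mex{0,0,0} = 1
G(15) = mex{0,0,0} = 1
G(16) = mex{1,0,0} = 2
G(17) = mex{1,1,0} = 2
G(18) = mex{1,1,0} = 2
G(19) = mex{1,1,1} = 0
G(20) = mex{1,1,1} = 0
G(21) = mex{1,1,1} = 0
P-positions are exactly the n with G(n) = 0.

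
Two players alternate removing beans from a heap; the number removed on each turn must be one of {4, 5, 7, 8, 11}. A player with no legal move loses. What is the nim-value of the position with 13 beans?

G(0) = 0
G(1) = mex{} = 0
G(2) = mex{} = 0
G(3) = mex{} = 0
G(4) = mex{0} = 1
G(5) = mex{0,0} = 1
G(6) = mex{0,0} = 1
G(7) = mex{0,0,0} = 1
G(8) = mex{1,0,0,0} = 2
G(9) = mex{1,1,0,0} = 2
G(10) = mex{1,1,0,0} = 2
G(11) = mex{1,1,1,0,0} = 2
G(12) = mex{2,1,1,1,0} = 3
G(13) = mex{2,2,1,1,0} = 3

3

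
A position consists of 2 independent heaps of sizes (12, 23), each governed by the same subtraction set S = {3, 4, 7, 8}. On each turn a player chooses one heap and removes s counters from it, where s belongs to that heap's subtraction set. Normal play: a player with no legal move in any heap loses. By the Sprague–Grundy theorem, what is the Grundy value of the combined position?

0

All heaps use S = {3, 4, 7, 8}:
n :  0  1  2  3  4  5  6  7  8  9 10 11 12 13 14 15 16 17 18 19 20 21 22 23
G :  0  0  0  1  1  1  2  2  2  3  3  0  0  0  1  1  1  2  2  2  3  3  0  0
Heap A: G(12) = 0.
Heap B: G(23) = 0.
Combined Grundy value = 0 ⊕ 0 = 0.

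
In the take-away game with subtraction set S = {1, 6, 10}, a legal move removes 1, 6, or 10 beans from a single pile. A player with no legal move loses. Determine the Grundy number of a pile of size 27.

0

n :  0  1  2  3  4  5  6  7  8  9 10 11 12 13 14 15 16 17 18 19 20 21 22 23 24 25 26 27
G :  0  1  0  1  0  1  2  0  1  0  1  0  1  2  3  2  0  1  0  1  0  1  2  0  1  0  1  0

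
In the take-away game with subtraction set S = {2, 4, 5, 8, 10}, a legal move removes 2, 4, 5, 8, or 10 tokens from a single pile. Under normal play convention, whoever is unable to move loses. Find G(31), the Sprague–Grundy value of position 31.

G(0) = 0
G(1) = mex{} = 0
G(2) = mex{0} = 1
G(3) = mex{0} = 1
G(4) = mex{1,0} = 2
G(5) = mex{1,0,0} = 2
G(6) = mex{2,1,0} = 3
G(7) = mex{2,1,1} = 0
G(8) = mex{3,2,1,0} = 4
G(9) = mex{0,2,2,0} = 1
G(10) = mex{4,3,2,1,0} = 5
G(11) = mex{1,0,3,1,0} = 2
G(12) = mex{5,4,0,2,1} = 3
G(13) = mex{2,1,4,2,1} = 0
G(14) = mex{3,5,1,3,2} = 0
G(15) = mex{0,2,5,0,2} = 1
G(16) = mex{0,3,2,4,3} = 1
G(17) = mex{1,0,3,1,0} = 2
G(18) = mex{1,0,0,5,4} = 2
G(19) = mex{2,1,0,2,1} = 3
G(20) = mex{2,1,1,3,5} = 0
G(21) = mex{3,2,1,0,2} = 4
G(22) = mex{0,2,2,0,3} = 1
G(23) = mex{4,3,2,1,0} = 5
G(24) = mex{1,0,3,1,0} = 2
G(25) = mex{5,4,0,2,1} = 3
G(26) = mex{2,1,4,2,1} = 0
G(27) = mex{3,5,1,3,2} = 0
G(28) = mex{0,2,5,0,2} = 1
G(29) = mex{0,3,2,4,3} = 1
G(30) = mex{1,0,3,1,0} = 2
G(31) = mex{1,0,0,5,4} = 2

2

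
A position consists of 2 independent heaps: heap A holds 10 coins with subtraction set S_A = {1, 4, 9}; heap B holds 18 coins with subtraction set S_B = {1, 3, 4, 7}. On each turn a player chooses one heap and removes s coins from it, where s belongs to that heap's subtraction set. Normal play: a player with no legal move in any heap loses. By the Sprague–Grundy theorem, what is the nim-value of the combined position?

0

Heap A, S = {1, 4, 9}:
n :  0  1  2  3  4  5  6  7  8  9 10
G :  0  1  0  1  2  0  1  0  1  2  0
G_A(10) = 0.
Heap B, S = {1, 3, 4, 7}:
n :  0  1  2  3  4  5  6  7  8  9 10 11 12 13 14 15 16 17 18
G :  0  1  0  1  2  3  2  3  0  1  0  1  2  3  2  3  0  1  0
G_B(18) = 0.
Combined Grundy value = 0 ⊕ 0 = 0.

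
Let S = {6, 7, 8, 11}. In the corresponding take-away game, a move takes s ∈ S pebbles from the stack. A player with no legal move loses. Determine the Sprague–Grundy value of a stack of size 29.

2

n :  0  1  2  3  4  5  6  7  8  9 10 11 12 13 14 15 16 17 18 19 20 21 22 23 24 25 26 27 28 29
G :  0  0  0  0  0  0  1  1  1  1  1  1  2  2  2  2  2  0  0  0  0  0  0  1  1  1  1  1  1  2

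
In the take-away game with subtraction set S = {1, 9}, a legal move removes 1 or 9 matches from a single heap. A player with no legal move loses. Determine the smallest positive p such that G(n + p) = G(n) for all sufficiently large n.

n :  0  1  2  3  4  5  6  7  8  9 10 11 12 13 14
G :  0  1  0  1  0  1  0  1  0  1  0  1  0  1  0
G(n+2) = G(n) holds for n = 0,…,8 (a full window of length max(S) = 9), so the sequence is purely periodic with period 2.

2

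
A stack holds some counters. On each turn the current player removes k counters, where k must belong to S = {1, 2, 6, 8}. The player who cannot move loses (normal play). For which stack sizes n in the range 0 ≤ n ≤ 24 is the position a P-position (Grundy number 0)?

0, 3, 7, 10, 14, 17, 21, 24

G(0) = 0
G(1) = mex{0} = 1
G(2) = mex{1,0} = 2
G(3) = mex{2,1} = 0
G(4) = mex{0,2} = 1
G(5) = mex{1,0} = 2
G(6) = mex{2,1,0} = 3
G(7) = mex{3,2,1} = 0
G(8) = mex{0,3,2,0} = 1
G(9) = mex{1,0,0,1} = 2
G(10) = mex{2,1,1,2} = 0
G(11) = mex{0,2,2,0} = 1
G(12) = mex{1,0,3,1} = 2
G(13) = mex{2,1,0,2} = 3
G(14) = mex{3,2,1,3} = 0
G(15) = mex{0,3,2,0} = 1
G(16) = mex{1,0,0,1} = 2
G(17) = mex{2,1,1,2} = 0
G(18) = mex{0,2,2,0} = 1
G(19) = mex{1,0,3,1} = 2
G(20) = mex{2,1,0,2} = 3
G(21) = mex{3,2,1,3} = 0
G(22) = mex{0,3,2,0} = 1
G(23) = mex{1,0,0,1} = 2
G(24) = mex{2,1,1,2} = 0
P-positions are exactly the n with G(n) = 0.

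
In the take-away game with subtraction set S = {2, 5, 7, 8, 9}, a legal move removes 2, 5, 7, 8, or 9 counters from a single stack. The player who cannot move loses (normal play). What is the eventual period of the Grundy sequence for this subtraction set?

14

n :  0  1  2  3  4  5  6  7  8  9 10 11 12 13 14 15 16 17 18 19 20 21 22 23 24 25 26 27 28 29
G :  0  0  1  1  0  2  1  3  2  2  3  3  4  4  0  0  1  1  0  2  1  3  2  2  3  3  4  4  0  0
G(n+14) = G(n) holds for n = 0,…,8 (a full window of length max(S) = 9), so the sequence is purely periodic with period 14.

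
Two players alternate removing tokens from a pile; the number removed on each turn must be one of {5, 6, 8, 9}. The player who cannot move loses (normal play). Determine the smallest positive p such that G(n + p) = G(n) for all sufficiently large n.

14

G(0) = 0
G(1) = mex{} = 0
G(2) = mex{} = 0
G(3) = mex{} = 0
G(4) = mex{} = 0
G(5) = mex{0} = 1
G(6) = mex{0,0} = 1
G(7) = mex{0,0} = 1
G(8) = mex{0,0,0} = 1
G(9) = mex{0,0,0,0} = 1
G(10) = mex{1,0,0,0} = 2
G(11) = mex{1,1,0,0} = 2
G(12) = mex{1,1,0,0} = 2
G(13) = mex{1,1,1,0} = 2
G(14) = mex{1,1,1,1} = 0
G(15) = mex{2,1,1,1} = 0
G(16) = mex{2,2,1,1} = 0
G(17) = mex{2,2,1,1} = 0
G(18) = mex{2,2,2,1} = 0
G(19) = mex{0,2,2,2} = 1
G(20) = mex{0,0,2,2} = 1
G(21) = mex{0,0,2,2} = 1
G(22) = mex{0,0,0,2} = 1
G(23) = mex{0,0,0,0} = 1
G(24) = mex{1,0,0,0} = 2
G(25) = mex{1,1,0,0} = 2
G(26) = mex{1,1,0,0} = 2
G(27) = mex{1,1,1,0} = 2
G(28) = mex{1,1,1,1} = 0
G(29) = mex{2,1,1,1} = 0
G(n+14) = G(n) holds for n = 0,…,8 (a full window of length max(S) = 9), so the sequence is purely periodic with period 14.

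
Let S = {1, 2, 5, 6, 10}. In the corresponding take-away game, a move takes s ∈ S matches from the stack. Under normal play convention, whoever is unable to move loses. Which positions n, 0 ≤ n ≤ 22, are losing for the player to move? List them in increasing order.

0, 3, 7, 11, 14, 18, 22

G(0) = 0
G(1) = mex{0} = 1
G(2) = mex{1,0} = 2
G(3) = mex{2,1} = 0
G(4) = mex{0,2} = 1
G(5) = mex{1,0,0} = 2
G(6) = mex{2,1,1,0} = 3
G(7) = mex{3,2,2,1} = 0
G(8) = mex{0,3,0,2} = 1
G(9) = mex{1,0,1,0} = 2
G(10) = mex{2,1,2,1,0} = 3
G(11) = mex{3,2,3,2,1} = 0
G(12) = mex{0,3,0,3,2} = 1
G(13) = mex{1,0,1,0,0} = 2
G(14) = mex{2,1,2,1,1} = 0
G(15) = mex{0,2,3,2,2} = 1
G(16) = mex{1,0,0,3,3} = 2
G(17) = mex{2,1,1,0,0} = 3
G(18) = mex{3,2,2,1,1} = 0
G(19) = mex{0,3,0,2,2} = 1
G(20) = mex{1,0,1,0,3} = 2
G(21) = mex{2,1,2,1,0} = 3
G(22) = mex{3,2,3,2,1} = 0
P-positions are exactly the n with G(n) = 0.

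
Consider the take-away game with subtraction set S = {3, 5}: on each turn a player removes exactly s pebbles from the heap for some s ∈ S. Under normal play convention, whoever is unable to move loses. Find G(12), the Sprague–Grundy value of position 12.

G(0) = 0
G(1) = mex{} = 0
G(2) = mex{} = 0
G(3) = mex{0} = 1
G(4) = mex{0} = 1
G(5) = mex{0,0} = 1
G(6) = mex{1,0} = 2
G(7) = mex{1,0} = 2
G(8) = mex{1,1} = 0
G(9) = mex{2,1} = 0
G(10) = mex{2,1} = 0
G(11) = mex{0,2} = 1
G(12) = mex{0,2} = 1

1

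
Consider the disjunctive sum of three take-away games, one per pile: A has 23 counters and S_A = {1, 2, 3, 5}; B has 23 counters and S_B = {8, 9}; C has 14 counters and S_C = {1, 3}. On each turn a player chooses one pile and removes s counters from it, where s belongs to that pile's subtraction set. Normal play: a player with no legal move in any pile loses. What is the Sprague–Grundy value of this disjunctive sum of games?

3

Pile A, S = {1, 2, 3, 5}:
n :  0  1  2  3  4  5  6  7  8  9 10 11 12 13 14 15 16 17 18 19 20 21 22 23
G :  0  1  2  3  0  1  2  3  0  1  2  3  0  1  2  3  0  1  2  3  0  1  2  3
G_A(23) = 3.
Pile B, S = {8, 9}:
n :  0  1  2  3  4  5  6  7  8  9 10 11 12 13 14 15 16 17 18 19 20 21 22 23
G :  0  0  0  0  0  0  0  0  1  1  1  1  1  1  1  1  2  0  0  0  0  0  0  0
G_B(23) = 0.
Pile C, S = {1, 3}:
n :  0  1  2  3  4  5  6  7  8  9 10 11 12 13 14
G :  0  1  0  1  0  1  0  1  0  1  0  1  0  1  0
G_C(14) = 0.
Combined Grundy value = 3 ⊕ 0 ⊕ 0 = 3.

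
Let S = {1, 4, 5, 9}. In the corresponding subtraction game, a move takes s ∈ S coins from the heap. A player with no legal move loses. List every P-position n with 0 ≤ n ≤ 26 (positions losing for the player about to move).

0, 2, 8, 10, 16, 18, 24, 26

n :  0  1  2  3  4  5  6  7  8  9 10 11 12 13 14 15 16 17 18 19 20 21 22 23 24 25 26
G :  0  1  0  1  2  3  2  3  0  1  0  1  2  3  2  3  0  1  0  1  2  3  2  3  0  1  0
P-positions are exactly the n with G(n) = 0.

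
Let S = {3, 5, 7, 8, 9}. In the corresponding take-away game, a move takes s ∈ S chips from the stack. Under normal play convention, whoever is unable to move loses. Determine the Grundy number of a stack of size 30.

2

n :  0  1  2  3  4  5  6  7  8  9 10 11 12 13 14 15 16 17 18 19 20 21 22 23 24 25 26 27 28 29 30
G :  0  0  0  1  1  1  2  2  2  3  3  3  0  0  0  1  1  1  2  2  2  3  3  3  0  0  0  1  1  1  2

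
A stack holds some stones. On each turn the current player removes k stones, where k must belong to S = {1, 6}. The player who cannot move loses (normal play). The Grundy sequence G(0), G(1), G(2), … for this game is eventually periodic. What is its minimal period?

7

n :  0  1  2  3  4  5  6  7  8  9 10 11 12 13 14 15
G :  0  1  0  1  0  1  2  0  1  0  1  0  1  2  0  1
G(n+7) = G(n) holds for n = 0,…,5 (a full window of length max(S) = 6), so the sequence is purely periodic with period 7.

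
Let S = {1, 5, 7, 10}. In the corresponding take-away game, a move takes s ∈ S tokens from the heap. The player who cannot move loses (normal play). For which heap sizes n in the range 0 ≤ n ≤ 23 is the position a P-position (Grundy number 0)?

n :  0  1  2  3  4  5  6  7  8  9 10 11 12 13 14 15 16 17 18 19 20 21 22 23
G :  0  1  0  1  0  1  0  1  0  1  2  3  2  3  2  3  2  0  1  0  1  0  1  0
P-positions are exactly the n with G(n) = 0.

0, 2, 4, 6, 8, 17, 19, 21, 23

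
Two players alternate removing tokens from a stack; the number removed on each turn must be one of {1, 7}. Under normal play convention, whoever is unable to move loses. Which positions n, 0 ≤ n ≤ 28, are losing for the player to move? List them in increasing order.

n :  0  1  2  3  4  5  6  7  8  9 10 11 12 13 14 15 16 17 18 19 20 21 22 23 24 25 26 27 28
G :  0  1  0  1  0  1  0  1  0  1  0  1  0  1  0  1  0  1  0  1  0  1  0  1  0  1  0  1  0
P-positions are exactly the n with G(n) = 0.

0, 2, 4, 6, 8, 10, 12, 14, 16, 18, 20, 22, 24, 26, 28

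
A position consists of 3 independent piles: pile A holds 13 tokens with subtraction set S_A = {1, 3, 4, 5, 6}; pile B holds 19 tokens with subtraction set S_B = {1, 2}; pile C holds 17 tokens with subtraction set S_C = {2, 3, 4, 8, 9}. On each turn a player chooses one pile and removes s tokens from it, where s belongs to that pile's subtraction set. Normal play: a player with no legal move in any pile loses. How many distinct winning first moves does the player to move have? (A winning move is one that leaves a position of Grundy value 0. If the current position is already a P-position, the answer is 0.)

Pile A, S = {1, 3, 4, 5, 6}:
G(0) = 0
G(1) = mex{0} = 1
G(2) = mex{1} = 0
G(3) = mex{0,0} = 1
G(4) = mex{1,1,0} = 2
G(5) = mex{2,0,1,0} = 3
G(6) = mex{3,1,0,1,0} = 2
G(7) = mex{2,2,1,0,1} = 3
G(8) = mex{3,3,2,1,0} = 4
G(9) = mex{4,2,3,2,1} = 0
G(10) = mex{0,3,2,3,2} = 1
G(11) = mex{1,4,3,2,3} = 0
G(12) = mex{0,0,4,3,2} = 1
G(13) = mex{1,1,0,4,3} = 2
G_A(13) = 2.
Pile B, S = {1, 2}:
G(0) = 0
G(1) = mex{0} = 1
G(2) = mex{1,0} = 2
G(3) = mex{2,1} = 0
G(4) = mex{0,2} = 1
G(5) = mex{1,0} = 2
G(6) = mex{2,1} = 0
G(7) = mex{0,2} = 1
G(8) = mex{1,0} = 2
G(9) = mex{2,1} = 0
G(10) = mex{0,2} = 1
G(11) = mex{1,0} = 2
G(12) = mex{2,1} = 0
G(13) = mex{0,2} = 1
G(14) = mex{1,0} = 2
G(15) = mex{2,1} = 0
G(16) = mex{0,2} = 1
G(17) = mex{1,0} = 2
G(18) = mex{2,1} = 0
G(19) = mex{0,2} = 1
G_B(19) = 1.
Pile C, S = {2, 3, 4, 8, 9}:
G(0) = 0
G(1) = mex{} = 0
G(2) = mex{0} = 1
G(3) = mex{0,0} = 1
G(4) = mex{1,0,0} = 2
G(5) = mex{1,1,0} = 2
G(6) = mex{2,1,1} = 0
G(7) = mex{2,2,1} = 0
G(8) = mex{0,2,2,0} = 1
G(9) = mex{0,0,2,0,0} = 1
G(10) = mex{1,0,0,1,0} = 2
G(11) = mex{1,1,0,1,1} = 2
G(12) = mex{2,1,1,2,1} = 0
G(13) = mex{2,2,1,2,2} = 0
G(14) = mex{0,2,2,0,2} = 1
G(15) = mex{0,0,2,0,0} = 1
G(16) = mex{1,0,0,1,0} = 2
G(17) = mex{1,1,0,1,1} = 2
G_C(17) = 2.
Combined Grundy value = 2 ⊕ 1 ⊕ 2 = 1.
A winning move leaves total XOR = 0, i.e. changes one component's Grundy value g to g ⊕ X where X is the current total.
Pile A: need g' = 2⊕1 = 3. Options: 13−1→G=1, 13−3→G=1, 13−4→G=0, 13−5→G=4, 13−6→G=3. Hits: 1.
Pile B: need g' = 1⊕1 = 0. Options: 19−1→G=0, 19−2→G=2. Hits: 1.
Pile C: need g' = 2⊕1 = 3. Options: 17−2→G=1, 17−3→G=1, 17−4→G=0, 17−8→G=1, 17−9→G=1. Hits: 0.

2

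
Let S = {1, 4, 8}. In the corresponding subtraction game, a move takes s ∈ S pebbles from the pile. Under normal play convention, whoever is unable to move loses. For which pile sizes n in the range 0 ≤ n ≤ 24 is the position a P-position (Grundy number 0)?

0, 2, 5, 7, 12, 14, 17, 19, 24

n :  0  1  2  3  4  5  6  7  8  9 10 11 12 13 14 15 16 17 18 19 20 21 22 23 24
G :  0  1  0  1  2  0  1  0  1  2  3  2  0  1  0  1  2  0  1  0  1  2  3  2  0
P-positions are exactly the n with G(n) = 0.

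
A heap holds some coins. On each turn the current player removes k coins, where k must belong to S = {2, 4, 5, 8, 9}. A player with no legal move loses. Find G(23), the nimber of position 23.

5

n :  0  1  2  3  4  5  6  7  8  9 10 11 12 13 14 15 16 17 18 19 20 21 22 23
G :  0  0  1  1  2  2  3  0  4  1  5  2  3  0  0  1  1  2  2  3  0  4  1  5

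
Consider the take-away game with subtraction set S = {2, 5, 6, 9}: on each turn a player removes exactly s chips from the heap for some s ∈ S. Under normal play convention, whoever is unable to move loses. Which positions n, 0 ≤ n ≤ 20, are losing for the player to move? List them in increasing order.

n :  0  1  2  3  4  5  6  7  8  9 10 11 12 13 14 15 16 17 18 19 20
G :  0  0  1  1  0  2  1  3  0  2  1  0  0  1  1  0  2  1  3  0  2
P-positions are exactly the n with G(n) = 0.

0, 1, 4, 8, 11, 12, 15, 19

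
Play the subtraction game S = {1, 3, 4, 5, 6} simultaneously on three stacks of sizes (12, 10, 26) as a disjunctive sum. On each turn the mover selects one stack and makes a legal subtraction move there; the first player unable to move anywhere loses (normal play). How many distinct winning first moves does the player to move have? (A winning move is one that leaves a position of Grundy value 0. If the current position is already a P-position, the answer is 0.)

All stacks use S = {1, 3, 4, 5, 6}:
G(0) = 0
G(1) = mex{0} = 1
G(2) = mex{1} = 0
G(3) = mex{0,0} = 1
G(4) = mex{1,1,0} = 2
G(5) = mex{2,0,1,0} = 3
G(6) = mex{3,1,0,1,0} = 2
G(7) = mex{2,2,1,0,1} = 3
G(8) = mex{3,3,2,1,0} = 4
G(9) = mex{4,2,3,2,1} = 0
G(10) = mex{0,3,2,3,2} = 1
G(11) = mex{1,4,3,2,3} = 0
G(12) = mex{0,0,4,3,2} = 1
G(13) = mex{1,1,0,4,3} = 2
G(14) = mex{2,0,1,0,4} = 3
G(15) = mex{3,1,0,1,0} = 2
G(16) = mex{2,2,1,0,1} = 3
G(17) = mex{3,3,2,1,0} = 4
G(18) = mex{4,2,3,2,1} = 0
G(19) = mex{0,3,2,3,2} = 1
G(20) = mex{1,4,3,2,3} = 0
G(21) = mex{0,0,4,3,2} = 1
G(22) = mex{1,1,0,4,3} = 2
G(23) = mex{2,0,1,0,4} = 3
G(24) = mex{3,1,0,1,0} = 2
G(25) = mex{2,2,1,0,1} = 3
G(26) = mex{3,3,2,1,0} = 4
Stack A: G(12) = 1.
Stack B: G(10) = 1.
Stack C: G(26) = 4.
Combined Grundy value = 1 ⊕ 1 ⊕ 4 = 4.
A winning move leaves total XOR = 0, i.e. changes one component's Grundy value g to g ⊕ X where X is the current total.
Stack A: need g' = 1⊕4 = 5. Options: 12−1→G=0, 12−3→G=0, 12−4→G=4, 12−5→G=3, 12−6→G=2. Hits: 0.
Stack B: need g' = 1⊕4 = 5. Options: 10−1→G=0, 10−3→G=3, 10−4→G=2, 10−5→G=3, 10−6→G=2. Hits: 0.
Stack C: need g' = 4⊕4 = 0. Options: 26−1→G=3, 26−3→G=3, 26−4→G=2, 26−5→G=1, 26−6→G=0. Hits: 1.

1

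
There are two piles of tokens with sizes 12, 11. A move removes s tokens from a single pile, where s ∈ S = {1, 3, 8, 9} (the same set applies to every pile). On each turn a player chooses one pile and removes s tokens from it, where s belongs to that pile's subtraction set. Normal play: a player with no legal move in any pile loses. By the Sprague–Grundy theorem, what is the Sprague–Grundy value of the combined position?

All piles use S = {1, 3, 8, 9}:
G(0) = 0
G(1) = mex{0} = 1
G(2) = mex{1} = 0
G(3) = mex{0,0} = 1
G(4) = mex{1,1} = 0
G(5) = mex{0,0} = 1
G(6) = mex{1,1} = 0
G(7) = mex{0,0} = 1
G(8) = mex{1,1,0} = 2
G(9) = mex{2,0,1,0} = 3
G(10) = mex{3,1,0,1} = 2
G(11) = mex{2,2,1,0} = 3
G(12) = mex{3,3,0,1} = 2
Pile A: G(12) = 2.
Pile B: G(11) = 3.
Combined Grundy value = 2 ⊕ 3 = 1.

1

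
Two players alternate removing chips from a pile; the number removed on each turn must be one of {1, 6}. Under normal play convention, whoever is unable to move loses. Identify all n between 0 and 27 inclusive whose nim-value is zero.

G(0) = 0
G(1) = mex{0} = 1
G(2) = mex{1} = 0
G(3) = mex{0} = 1
G(4) = mex{1} = 0
G(5) = mex{0} = 1
G(6) = mex{1,0} = 2
G(7) = mex{2,1} = 0
G(8) = mex{0,0} = 1
G(9) = mex{1,1} = 0
G(10) = mex{0,0} = 1
G(11) = mex{1,1} = 0
G(12) = mex{0,2} = 1
G(13) = mex{1,0} = 2
G(14) = mex{2,1} = 0
G(15) = mex{0,0} = 1
G(16) = mex{1,1} = 0
G(17) = mex{0,0} = 1
G(18) = mex{1,1} = 0
G(19) = mex{0,2} = 1
G(20) = mex{1,0} = 2
G(21) = mex{2,1} = 0
G(22) = mex{0,0} = 1
G(23) = mex{1,1} = 0
G(24) = mex{0,0} = 1
G(25) = mex{1,1} = 0
G(26) = mex{0,2} = 1
G(27) = mex{1,0} = 2
P-positions are exactly the n with G(n) = 0.

0, 2, 4, 7, 9, 11, 14, 16, 18, 21, 23, 25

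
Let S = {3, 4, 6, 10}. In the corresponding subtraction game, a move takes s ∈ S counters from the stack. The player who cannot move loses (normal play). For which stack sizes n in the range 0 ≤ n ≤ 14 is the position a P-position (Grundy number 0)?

G(0) = 0
G(1) = mex{} = 0
G(2) = mex{} = 0
G(3) = mex{0} = 1
G(4) = mex{0,0} = 1
G(5) = mex{0,0} = 1
G(6) = mex{1,0,0} = 2
G(7) = mex{1,1,0} = 2
G(8) = mex{1,1,0} = 2
G(9) = mex{2,1,1} = 0
G(10) = mex{2,2,1,0} = 3
G(11) = mex{2,2,1,0} = 3
G(12) = mex{0,2,2,0} = 1
G(13) = mex{3,0,2,1} = 4
G(14) = mex{3,3,2,1} = 0
P-positions are exactly the n with G(n) = 0.

0, 1, 2, 9, 14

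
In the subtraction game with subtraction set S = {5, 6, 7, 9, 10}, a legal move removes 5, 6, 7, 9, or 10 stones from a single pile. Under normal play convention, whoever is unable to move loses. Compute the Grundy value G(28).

n :  0  1  2  3  4  5  6  7  8  9 10 11 12 13 14 15 16 17 18 19 20 21 22 23 24 25 26 27 28
G :  0  0  0  0  0  1  1  1  1  1  2  2  2  2  2  0  0  0  0  0  1  1  1  1  1  2  2  2  2

2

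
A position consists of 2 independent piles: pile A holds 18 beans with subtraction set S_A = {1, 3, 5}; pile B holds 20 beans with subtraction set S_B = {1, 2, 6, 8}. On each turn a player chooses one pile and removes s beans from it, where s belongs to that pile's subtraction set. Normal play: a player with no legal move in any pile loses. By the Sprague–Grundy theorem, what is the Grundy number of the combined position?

3

Pile A, S = {1, 3, 5}:
n :  0  1  2  3  4  5  6  7  8  9 10 11 12 13 14 15 16 17 18
G :  0  1  0  1  0  1  0  1  0  1  0  1  0  1  0  1  0  1  0
G_A(18) = 0.
Pile B, S = {1, 2, 6, 8}:
G(0) = 0
G(1) = mex{0} = 1
G(2) = mex{1,0} = 2
G(3) = mex{2,1} = 0
G(4) = mex{0,2} = 1
G(5) = mex{1,0} = 2
G(6) = mex{2,1,0} = 3
G(7) = mex{3,2,1} = 0
G(8) = mex{0,3,2,0} = 1
G(9) = mex{1,0,0,1} = 2
G(10) = mex{2,1,1,2} = 0
G(11) = mex{0,2,2,0} = 1
G(12) = mex{1,0,3,1} = 2
G(13) = mex{2,1,0,2} = 3
G(14) = mex{3,2,1,3} = 0
G(15) = mex{0,3,2,0} = 1
G(16) = mex{1,0,0,1} = 2
G(17) = mex{2,1,1,2} = 0
G(18) = mex{0,2,2,0} = 1
G(19) = mex{1,0,3,1} = 2
G(20) = mex{2,1,0,2} = 3
G_B(20) = 3.
Combined Grundy value = 0 ⊕ 3 = 3.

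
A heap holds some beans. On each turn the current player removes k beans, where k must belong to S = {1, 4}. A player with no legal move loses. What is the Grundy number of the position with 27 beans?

0

n :  0  1  2  3  4  5  6  7  8  9 10 11 12 13 14 15 16 17 18 19 20 21 22 23 24 25 26 27
G :  0  1  0  1  2  0  1  0  1  2  0  1  0  1  2  0  1  0  1  2  0  1  0  1  2  0  1  0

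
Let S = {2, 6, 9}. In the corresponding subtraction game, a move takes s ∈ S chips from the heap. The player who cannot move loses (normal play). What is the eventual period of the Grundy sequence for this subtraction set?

G(0) = 0
G(1) = mex{} = 0
G(2) = mex{0} = 1
G(3) = mex{0} = 1
G(4) = mex{1} = 0
G(5) = mex{1} = 0
G(6) = mex{0,0} = 1
G(7) = mex{0,0} = 1
G(8) = mex{1,1} = 0
G(9) = mex{1,1,0} = 2
G(10) = mex{0,0,0} = 1
G(11) = mex{2,0,1} = 3
G(12) = mex{1,1,1} = 0
G(13) = mex{3,1,0} = 2
G(14) = mex{0,0,0} = 1
G(15) = mex{2,2,1} = 0
G(16) = mex{1,1,1} = 0
G(17) = mex{0,3,0} = 1
G(18) = mex{0,0,2} = 1
G(19) = mex{1,2,1} = 0
G(20) = mex{1,1,3} = 0
G(21) = mex{0,0,0} = 1
G(22) = mex{0,0,2} = 1
G(23) = mex{1,1,1} = 0
G(24) = mex{1,1,0} = 2
G(25) = mex{0,0,0} = 1
G(26) = mex{2,0,1} = 3
G(27) = mex{1,1,1} = 0
G(28) = mex{3,1,0} = 2
G(29) = mex{0,0,0} = 1
G(30) = mex{2,2,1} = 0
G(31) = mex{1,1,1} = 0
G(n+15) = G(n) holds for n = 0,…,8 (a full window of length max(S) = 9), so the sequence is purely periodic with period 15.

15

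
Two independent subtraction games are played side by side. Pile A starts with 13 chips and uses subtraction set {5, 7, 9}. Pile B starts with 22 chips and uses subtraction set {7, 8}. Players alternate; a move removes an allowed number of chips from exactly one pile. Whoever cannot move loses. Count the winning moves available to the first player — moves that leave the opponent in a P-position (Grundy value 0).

Pile A, S = {5, 7, 9}:
G(0) = 0
G(1) = mex{} = 0
G(2) = mex{} = 0
G(3) = mex{} = 0
G(4) = mex{} = 0
G(5) = mex{0} = 1
G(6) = mex{0} = 1
G(7) = mex{0,0} = 1
G(8) = mex{0,0} = 1
G(9) = mex{0,0,0} = 1
G(10) = mex{1,0,0} = 2
G(11) = mex{1,0,0} = 2
G(12) = mex{1,1,0} = 2
G(13) = mex{1,1,0} = 2
G_A(13) = 2.
Pile B, S = {7, 8}:
G(0) = 0
G(1) = mex{} = 0
G(2) = mex{} = 0
G(3) = mex{} = 0
G(4) = mex{} = 0
G(5) = mex{} = 0
G(6) = mex{} = 0
G(7) = mex{0} = 1
G(8) = mex{0,0} = 1
G(9) = mex{0,0} = 1
G(10) = mex{0,0} = 1
G(11) = mex{0,0} = 1
G(12) = mex{0,0} = 1
G(13) = mex{0,0} = 1
G(14) = mex{1,0} = 2
G(15) = mex{1,1} = 0
G(16) = mex{1,1} = 0
G(17) = mex{1,1} = 0
G(18) = mex{1,1} = 0
G(19) = mex{1,1} = 0
G(20) = mex{1,1} = 0
G(21) = mex{2,1} = 0
G(22) = mex{0,2} = 1
G_B(22) = 1.
Combined Grundy value = 2 ⊕ 1 = 3.
A winning move leaves total XOR = 0, i.e. changes one component's Grundy value g to g ⊕ X where X is the current total.
Pile A: need g' = 2⊕3 = 1. Options: 13−5→G=1, 13−7→G=1, 13−9→G=0. Hits: 2.
Pile B: need g' = 1⊕3 = 2. Options: 22−7→G=0, 22−8→G=2. Hits: 1.

3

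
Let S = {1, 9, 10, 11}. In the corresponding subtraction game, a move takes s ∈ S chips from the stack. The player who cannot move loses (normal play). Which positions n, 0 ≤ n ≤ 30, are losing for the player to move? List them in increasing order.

0, 2, 4, 6, 8, 20, 22, 24, 26, 28

n :  0  1  2  3  4  5  6  7  8  9 10 11 12 13 14 15 16 17 18 19 20 21 22 23 24 25 26 27 28 29 30
G :  0  1  0  1  0  1  0  1  0  1  2  3  2  3  2  3  2  3  2  3  0  1  0  1  0  1  0  1  0  1  2
P-positions are exactly the n with G(n) = 0.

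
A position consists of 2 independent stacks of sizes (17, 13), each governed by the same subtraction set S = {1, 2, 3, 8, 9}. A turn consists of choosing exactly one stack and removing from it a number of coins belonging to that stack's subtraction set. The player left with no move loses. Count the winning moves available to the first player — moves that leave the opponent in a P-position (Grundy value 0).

0

All stacks use S = {1, 2, 3, 8, 9}:
n :  0  1  2  3  4  5  6  7  8  9 10 11 12 13 14 15 16 17
G :  0  1  2  3  0  1  2  3  4  5  0  1  2  3  0  1  2  3
Stack A: G(17) = 3.
Stack B: G(13) = 3.
Combined Grundy value = 3 ⊕ 3 = 0.
A winning move leaves total XOR = 0, i.e. changes one component's Grundy value g to g ⊕ X where X is the current total.
Stack A: target g' = 3⊕0 = 3, but every legal move changes the Grundy value (mex property), so 0 moves.
Stack B: target g' = 3⊕0 = 3, but every legal move changes the Grundy value (mex property), so 0 moves.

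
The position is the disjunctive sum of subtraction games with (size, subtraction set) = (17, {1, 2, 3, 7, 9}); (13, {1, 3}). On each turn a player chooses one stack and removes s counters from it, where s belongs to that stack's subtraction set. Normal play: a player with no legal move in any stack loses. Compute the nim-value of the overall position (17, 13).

Stack A, S = {1, 2, 3, 7, 9}:
n :  0  1  2  3  4  5  6  7  8  9 10 11 12 13 14 15 16 17
G :  0  1  2  3  0  1  2  3  0  1  2  3  0  1  2  3  0  1
G_A(17) = 1.
Stack B, S = {1, 3}:
G(0) = 0
G(1) = mex{0} = 1
G(2) = mex{1} = 0
G(3) = mex{0,0} = 1
G(4) = mex{1,1} = 0
G(5) = mex{0,0} = 1
G(6) = mex{1,1} = 0
G(7) = mex{0,0} = 1
G(8) = mex{1,1} = 0
G(9) = mex{0,0} = 1
G(10) = mex{1,1} = 0
G(11) = mex{0,0} = 1
G(12) = mex{1,1} = 0
G(13) = mex{0,0} = 1
G_B(13) = 1.
Combined Grundy value = 1 ⊕ 1 = 0.

0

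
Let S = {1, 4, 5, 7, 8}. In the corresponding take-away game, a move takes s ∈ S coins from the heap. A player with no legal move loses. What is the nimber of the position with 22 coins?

0

n :  0  1  2  3  4  5  6  7  8  9 10 11 12 13 14 15 16 17 18 19 20 21 22
G :  0  1  0  1  2  3  2  3  4  5  4  0  1  0  1  2  3  2  3  4  5  4  0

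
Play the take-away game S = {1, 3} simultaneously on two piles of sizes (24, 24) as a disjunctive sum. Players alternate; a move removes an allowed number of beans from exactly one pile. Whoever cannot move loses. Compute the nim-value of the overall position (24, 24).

0

All piles use S = {1, 3}:
n :  0  1  2  3  4  5  6  7  8  9 10 11 12 13 14 15 16 17 18 19 20 21 22 23 24
G :  0  1  0  1  0  1  0  1  0  1  0  1  0  1  0  1  0  1  0  1  0  1  0  1  0
Pile A: G(24) = 0.
Pile B: G(24) = 0.
Combined Grundy value = 0 ⊕ 0 = 0.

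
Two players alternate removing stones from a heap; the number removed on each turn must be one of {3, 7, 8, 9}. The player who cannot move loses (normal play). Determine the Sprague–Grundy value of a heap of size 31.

1

n :  0  1  2  3  4  5  6  7  8  9 10 11 12 13 14 15 16 17 18 19 20 21 22 23 24 25 26 27 28 29 30 31
G :  0  0  0  1  1  1  0  2  2  1  3  3  0  2  4  1  0  0  0  1  1  1  0  2  2  1  3  3  0  2  4  1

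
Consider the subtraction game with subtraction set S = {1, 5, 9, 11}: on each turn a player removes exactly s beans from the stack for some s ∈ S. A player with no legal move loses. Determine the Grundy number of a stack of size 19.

1

n :  0  1  2  3  4  5  6  7  8  9 10 11 12 13 14 15 16 17 18 19
G :  0  1  0  1  0  1  0  1  0  1  0  1  0  1  0  1  0  1  0  1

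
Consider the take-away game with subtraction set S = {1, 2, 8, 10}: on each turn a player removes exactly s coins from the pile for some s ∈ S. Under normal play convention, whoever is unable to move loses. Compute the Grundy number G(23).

n :  0  1  2  3  4  5  6  7  8  9 10 11 12 13 14 15 16 17 18 19 20 21 22 23
G :  0  1  2  0  1  2  0  1  2  0  1  2  0  1  2  0  1  2  0  1  2  0  1  2

2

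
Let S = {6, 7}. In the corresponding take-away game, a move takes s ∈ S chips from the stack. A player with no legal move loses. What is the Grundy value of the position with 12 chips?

2

n :  0  1  2  3  4  5  6  7  8  9 10 11 12
G :  0  0  0  0  0  0  1  1  1  1  1  1  2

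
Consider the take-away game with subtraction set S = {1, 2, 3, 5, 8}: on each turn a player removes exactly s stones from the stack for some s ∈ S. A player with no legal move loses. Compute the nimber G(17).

n :  0  1  2  3  4  5  6  7  8  9 10 11 12 13 14 15 16 17
G :  0  1  2  3  0  1  2  3  4  5  0  1  2  3  0  1  2  3

3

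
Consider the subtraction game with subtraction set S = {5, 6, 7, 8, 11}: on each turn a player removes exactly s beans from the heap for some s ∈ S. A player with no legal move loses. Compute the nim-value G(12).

G(0) = 0
G(1) = mex{} = 0
G(2) = mex{} = 0
G(3) = mex{} = 0
G(4) = mex{} = 0
G(5) = mex{0} = 1
G(6) = mex{0,0} = 1
G(7) = mex{0,0,0} = 1
G(8) = mex{0,0,0,0} = 1
G(9) = mex{0,0,0,0} = 1
G(10) = mex{1,0,0,0} = 2
G(11) = mex{1,1,0,0,0} = 2
G(12) = mex{1,1,1,0,0} = 2

2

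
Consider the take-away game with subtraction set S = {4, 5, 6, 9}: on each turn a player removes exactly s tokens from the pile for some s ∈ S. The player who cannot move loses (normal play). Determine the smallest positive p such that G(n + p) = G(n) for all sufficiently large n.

13

n :  0  1  2  3  4  5  6  7  8  9 10 11 12 13 14 15 16 17 18 19 20 21 22 23 24 25 26 27
G :  0  0  0  0  1  1  1  1  2  2  2  2  3  0  0  0  0  1  1  1  1  2  2  2  2  3  0  0
G(n+13) = G(n) holds for n = 0,…,8 (a full window of length max(S) = 9), so the sequence is purely periodic with period 13.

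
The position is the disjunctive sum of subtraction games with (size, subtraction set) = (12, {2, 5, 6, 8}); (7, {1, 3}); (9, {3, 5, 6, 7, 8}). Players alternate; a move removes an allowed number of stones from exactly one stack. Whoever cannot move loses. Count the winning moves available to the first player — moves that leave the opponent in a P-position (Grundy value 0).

0

Stack A, S = {2, 5, 6, 8}:
n :  0  1  2  3  4  5  6  7  8  9 10 11 12
G :  0  0  1  1  0  2  1  3  2  2  3  0  2
G_A(12) = 2.
Stack B, S = {1, 3}:
n : 0 1 2 3 4 5 6 7
G : 0 1 0 1 0 1 0 1
G_B(7) = 1.
Stack C, S = {3, 5, 6, 7, 8}:
G(0) = 0
G(1) = mex{} = 0
G(2) = mex{} = 0
G(3) = mex{0} = 1
G(4) = mex{0} = 1
G(5) = mex{0,0} = 1
G(6) = mex{1,0,0} = 2
G(7) = mex{1,0,0,0} = 2
G(8) = mex{1,1,0,0,0} = 2
G(9) = mex{2,1,1,0,0} = 3
G_C(9) = 3.
Combined Grundy value = 2 ⊕ 1 ⊕ 3 = 0.
A winning move leaves total XOR = 0, i.e. changes one component's Grundy value g to g ⊕ X where X is the current total.
Stack A: target g' = 2⊕0 = 2, but every legal move changes the Grundy value (mex property), so 0 moves.
Stack B: target g' = 1⊕0 = 1, but every legal move changes the Grundy value (mex property), so 0 moves.
Stack C: target g' = 3⊕0 = 3, but every legal move changes the Grundy value (mex property), so 0 moves.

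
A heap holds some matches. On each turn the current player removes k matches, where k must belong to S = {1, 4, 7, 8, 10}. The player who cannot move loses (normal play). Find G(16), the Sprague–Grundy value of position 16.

0

n :  0  1  2  3  4  5  6  7  8  9 10 11 12 13 14 15 16
G :  0  1  0  1  2  0  1  2  3  2  3  0  1  3  0  1  0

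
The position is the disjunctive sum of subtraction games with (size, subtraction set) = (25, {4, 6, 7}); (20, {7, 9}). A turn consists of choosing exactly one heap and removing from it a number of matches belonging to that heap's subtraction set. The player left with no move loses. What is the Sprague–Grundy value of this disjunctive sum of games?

0

Heap A, S = {4, 6, 7}:
G(0) = 0
G(1) = mex{} = 0
G(2) = mex{} = 0
G(3) = mex{} = 0
G(4) = mex{0} = 1
G(5) = mex{0} = 1
G(6) = mex{0,0} = 1
G(7) = mex{0,0,0} = 1
G(8) = mex{1,0,0} = 2
G(9) = mex{1,0,0} = 2
G(10) = mex{1,1,0} = 2
G(11) = mex{1,1,1} = 0
G(12) = mex{2,1,1} = 0
G(13) = mex{2,1,1} = 0
G(14) = mex{2,2,1} = 0
G(15) = mex{0,2,2} = 1
G(16) = mex{0,2,2} = 1
G(17) = mex{0,0,2} = 1
G(18) = mex{0,0,0} = 1
G(19) = mex{1,0,0} = 2
G(20) = mex{1,0,0} = 2
G(21) = mex{1,1,0} = 2
G(22) = mex{1,1,1} = 0
G(23) = mex{2,1,1} = 0
G(24) = mex{2,1,1} = 0
G(25) = mex{2,2,1} = 0
G_A(25) = 0.
Heap B, S = {7, 9}:
G(0) = 0
G(1) = mex{} = 0
G(2) = mex{} = 0
G(3) = mex{} = 0
G(4) = mex{} = 0
G(5) = mex{} = 0
G(6) = mex{} = 0
G(7) = mex{0} = 1
G(8) = mex{0} = 1
G(9) = mex{0,0} = 1
G(10) = mex{0,0} = 1
G(11) = mex{0,0} = 1
G(12) = mex{0,0} = 1
G(13) = mex{0,0} = 1
G(14) = mex{1,0} = 2
G(15) = mex{1,0} = 2
G(16) = mex{1,1} = 0
G(17) = mex{1,1} = 0
G(18) = mex{1,1} = 0
G(19) = mex{1,1} = 0
G(20) = mex{1,1} = 0
G_B(20) = 0.
Combined Grundy value = 0 ⊕ 0 = 0.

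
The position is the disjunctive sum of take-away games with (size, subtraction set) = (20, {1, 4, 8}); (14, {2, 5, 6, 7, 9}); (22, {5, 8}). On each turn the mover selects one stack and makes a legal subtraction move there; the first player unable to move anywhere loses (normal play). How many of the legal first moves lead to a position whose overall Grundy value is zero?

5

Stack A, S = {1, 4, 8}:
G(0) = 0
G(1) = mex{0} = 1
G(2) = mex{1} = 0
G(3) = mex{0} = 1
G(4) = mex{1,0} = 2
G(5) = mex{2,1} = 0
G(6) = mex{0,0} = 1
G(7) = mex{1,1} = 0
G(8) = mex{0,2,0} = 1
G(9) = mex{1,0,1} = 2
G(10) = mex{2,1,0} = 3
G(11) = mex{3,0,1} = 2
G(12) = mex{2,1,2} = 0
G(13) = mex{0,2,0} = 1
G(14) = mex{1,3,1} = 0
G(15) = mex{0,2,0} = 1
G(16) = mex{1,0,1} = 2
G(17) = mex{2,1,2} = 0
G(18) = mex{0,0,3} = 1
G(19) = mex{1,1,2} = 0
G(20) = mex{0,2,0} = 1
G_A(20) = 1.
Stack B, S = {2, 5, 6, 7, 9}:
n :  0  1  2  3  4  5  6  7  8  9 10 11 12 13 14
G :  0  0  1  1  0  2  1  3  2  2  3  3  0  4  1
G_B(14) = 1.
Stack C, S = {5, 8}:
G(0) = 0
G(1) = mex{} = 0
G(2) = mex{} = 0
G(3) = mex{} = 0
G(4) = mex{} = 0
G(5) = mex{0} = 1
G(6) = mex{0} = 1
G(7) = mex{0} = 1
G(8) = mex{0,0} = 1
G(9) = mex{0,0} = 1
G(10) = mex{1,0} = 2
G(11) = mex{1,0} = 2
G(12) = mex{1,0} = 2
G(13) = mex{1,1} = 0
G(14) = mex{1,1} = 0
G(15) = mex{2,1} = 0
G(16) = mex{2,1} = 0
G(17) = mex{2,1} = 0
G(18) = mex{0,2} = 1
G(19) = mex{0,2} = 1
G(20) = mex{0,2} = 1
G(21) = mex{0,0} = 1
G(22) = mex{0,0} = 1
G_C(22) = 1.
Combined Grundy value = 1 ⊕ 1 ⊕ 1 = 1.
A winning move leaves total XOR = 0, i.e. changes one component's Grundy value g to g ⊕ X where X is the current total.
Stack A: need g' = 1⊕1 = 0. Options: 20−1→G=0, 20−4→G=2, 20−8→G=0. Hits: 2.
Stack B: need g' = 1⊕1 = 0. Options: 14−2→G=0, 14−5→G=2, 14−6→G=2, 14−7→G=3, 14−9→G=2. Hits: 1.
Stack C: need g' = 1⊕1 = 0. Options: 22−5→G=0, 22−8→G=0. Hits: 2.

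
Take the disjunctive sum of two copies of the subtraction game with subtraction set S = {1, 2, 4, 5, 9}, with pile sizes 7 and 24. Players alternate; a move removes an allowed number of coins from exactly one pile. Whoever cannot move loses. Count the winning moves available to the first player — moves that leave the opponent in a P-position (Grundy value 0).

All piles use S = {1, 2, 4, 5, 9}:
G(0) = 0
G(1) = mex{0} = 1
G(2) = mex{1,0} = 2
G(3) = mex{2,1} = 0
G(4) = mex{0,2,0} = 1
G(5) = mex{1,0,1,0} = 2
G(6) = mex{2,1,2,1} = 0
G(7) = mex{0,2,0,2} = 1
G(8) = mex{1,0,1,0} = 2
G(9) = mex{2,1,2,1,0} = 3
G(10) = mex{3,2,0,2,1} = 4
G(11) = mex{4,3,1,0,2} = 5
G(12) = mex{5,4,2,1,0} = 3
G(13) = mex{3,5,3,2,1} = 0
G(14) = mex{0,3,4,3,2} = 1
G(15) = mex{1,0,5,4,0} = 2
G(16) = mex{2,1,3,5,1} = 0
G(17) = mex{0,2,0,3,2} = 1
G(18) = mex{1,0,1,0,3} = 2
G(19) = mex{2,1,2,1,4} = 0
G(20) = mex{0,2,0,2,5} = 1
G(21) = mex{1,0,1,0,3} = 2
G(22) = mex{2,1,2,1,0} = 3
G(23) = mex{3,2,0,2,1} = 4
G(24) = mex{4,3,1,0,2} = 5
Pile A: G(7) = 1.
Pile B: G(24) = 5.
Combined Grundy value = 1 ⊕ 5 = 4.
A winning move leaves total XOR = 0, i.e. changes one component's Grundy value g to g ⊕ X where X is the current total.
Pile A: need g' = 1⊕4 = 5. Options: 7−1→G=0, 7−2→G=2, 7−4→G=0, 7−5→G=2. Hits: 0.
Pile B: need g' = 5⊕4 = 1. Options: 24−1→G=4, 24−2→G=3, 24−4→G=1, 24−5→G=0, 24−9→G=2. Hits: 1.

1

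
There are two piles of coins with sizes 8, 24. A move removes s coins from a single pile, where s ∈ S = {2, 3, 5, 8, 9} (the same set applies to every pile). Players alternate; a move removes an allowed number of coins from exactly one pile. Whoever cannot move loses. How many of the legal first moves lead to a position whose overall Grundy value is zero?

1

All piles use S = {2, 3, 5, 8, 9}:
G(0) = 0
G(1) = mex{} = 0
G(2) = mex{0} = 1
G(3) = mex{0,0} = 1
G(4) = mex{1,0} = 2
G(5) = mex{1,1,0} = 2
G(6) = mex{2,1,0} = 3
G(7) = mex{2,2,1} = 0
G(8) = mex{3,2,1,0} = 4
G(9) = mex{0,3,2,0,0} = 1
G(10) = mex{4,0,2,1,0} = 3
G(11) = mex{1,4,3,1,1} = 0
G(12) = mex{3,1,0,2,1} = 4
G(13) = mex{0,3,4,2,2} = 1
G(14) = mex{4,0,1,3,2} = 5
G(15) = mex{1,4,3,0,3} = 2
G(16) = mex{5,1,0,4,0} = 2
G(17) = mex{2,5,4,1,4} = 0
G(18) = mex{2,2,1,3,1} = 0
G(19) = mex{0,2,5,0,3} = 1
G(20) = mex{0,0,2,4,0} = 1
G(21) = mex{1,0,2,1,4} = 3
G(22) = mex{1,1,0,5,1} = 2
G(23) = mex{3,1,0,2,5} = 4
G(24) = mex{2,3,1,2,2} = 0
Pile A: G(8) = 4.
Pile B: G(24) = 0.
Combined Grundy value = 4 ⊕ 0 = 4.
A winning move leaves total XOR = 0, i.e. changes one component's Grundy value g to g ⊕ X where X is the current total.
Pile A: need g' = 4⊕4 = 0. Options: 8−2→G=3, 8−3→G=2, 8−5→G=1, 8−8→G=0. Hits: 1.
Pile B: need g' = 0⊕4 = 4. Options: 24−2→G=2, 24−3→G=3, 24−5→G=1, 24−8→G=2, 24−9→G=2. Hits: 0.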